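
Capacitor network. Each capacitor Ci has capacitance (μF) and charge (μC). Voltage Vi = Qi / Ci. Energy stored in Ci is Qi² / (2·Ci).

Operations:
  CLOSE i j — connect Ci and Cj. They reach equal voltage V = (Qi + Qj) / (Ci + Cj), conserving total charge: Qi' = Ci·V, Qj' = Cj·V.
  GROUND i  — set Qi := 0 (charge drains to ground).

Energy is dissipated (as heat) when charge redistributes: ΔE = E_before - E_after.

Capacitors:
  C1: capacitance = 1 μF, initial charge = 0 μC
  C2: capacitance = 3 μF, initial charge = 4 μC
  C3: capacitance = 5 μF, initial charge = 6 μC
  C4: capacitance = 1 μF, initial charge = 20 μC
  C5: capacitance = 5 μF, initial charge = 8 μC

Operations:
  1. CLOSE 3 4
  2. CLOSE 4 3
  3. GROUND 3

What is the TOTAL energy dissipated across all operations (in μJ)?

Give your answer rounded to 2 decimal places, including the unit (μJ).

Initial: C1(1μF, Q=0μC, V=0.00V), C2(3μF, Q=4μC, V=1.33V), C3(5μF, Q=6μC, V=1.20V), C4(1μF, Q=20μC, V=20.00V), C5(5μF, Q=8μC, V=1.60V)
Op 1: CLOSE 3-4: Q_total=26.00, C_total=6.00, V=4.33; Q3=21.67, Q4=4.33; dissipated=147.267
Op 2: CLOSE 4-3: Q_total=26.00, C_total=6.00, V=4.33; Q4=4.33, Q3=21.67; dissipated=0.000
Op 3: GROUND 3: Q3=0; energy lost=46.944
Total dissipated: 194.211 μJ

Answer: 194.21 μJ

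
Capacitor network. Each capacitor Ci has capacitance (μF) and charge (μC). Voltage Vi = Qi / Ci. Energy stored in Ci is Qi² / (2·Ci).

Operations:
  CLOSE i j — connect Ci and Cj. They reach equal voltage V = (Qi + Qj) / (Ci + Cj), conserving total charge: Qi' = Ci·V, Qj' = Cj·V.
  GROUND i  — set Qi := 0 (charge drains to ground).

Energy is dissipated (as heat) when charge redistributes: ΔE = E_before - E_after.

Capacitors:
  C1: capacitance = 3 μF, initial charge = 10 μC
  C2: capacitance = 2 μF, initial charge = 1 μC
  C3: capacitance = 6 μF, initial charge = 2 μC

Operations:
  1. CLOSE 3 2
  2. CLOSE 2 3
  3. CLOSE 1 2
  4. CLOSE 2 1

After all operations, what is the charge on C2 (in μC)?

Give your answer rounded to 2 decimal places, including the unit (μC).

Answer: 4.30 μC

Derivation:
Initial: C1(3μF, Q=10μC, V=3.33V), C2(2μF, Q=1μC, V=0.50V), C3(6μF, Q=2μC, V=0.33V)
Op 1: CLOSE 3-2: Q_total=3.00, C_total=8.00, V=0.38; Q3=2.25, Q2=0.75; dissipated=0.021
Op 2: CLOSE 2-3: Q_total=3.00, C_total=8.00, V=0.38; Q2=0.75, Q3=2.25; dissipated=0.000
Op 3: CLOSE 1-2: Q_total=10.75, C_total=5.00, V=2.15; Q1=6.45, Q2=4.30; dissipated=5.251
Op 4: CLOSE 2-1: Q_total=10.75, C_total=5.00, V=2.15; Q2=4.30, Q1=6.45; dissipated=0.000
Final charges: Q1=6.45, Q2=4.30, Q3=2.25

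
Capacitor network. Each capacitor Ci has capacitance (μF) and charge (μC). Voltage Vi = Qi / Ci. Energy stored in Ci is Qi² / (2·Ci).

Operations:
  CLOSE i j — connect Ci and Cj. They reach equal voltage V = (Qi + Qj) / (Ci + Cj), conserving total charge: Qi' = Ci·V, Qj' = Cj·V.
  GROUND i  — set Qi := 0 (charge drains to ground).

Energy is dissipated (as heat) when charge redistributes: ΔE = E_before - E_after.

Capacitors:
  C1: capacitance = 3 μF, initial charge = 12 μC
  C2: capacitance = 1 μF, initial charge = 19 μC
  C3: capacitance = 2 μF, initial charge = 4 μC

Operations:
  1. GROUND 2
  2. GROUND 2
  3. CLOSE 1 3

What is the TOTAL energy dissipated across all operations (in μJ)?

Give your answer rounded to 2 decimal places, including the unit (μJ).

Initial: C1(3μF, Q=12μC, V=4.00V), C2(1μF, Q=19μC, V=19.00V), C3(2μF, Q=4μC, V=2.00V)
Op 1: GROUND 2: Q2=0; energy lost=180.500
Op 2: GROUND 2: Q2=0; energy lost=0.000
Op 3: CLOSE 1-3: Q_total=16.00, C_total=5.00, V=3.20; Q1=9.60, Q3=6.40; dissipated=2.400
Total dissipated: 182.900 μJ

Answer: 182.90 μJ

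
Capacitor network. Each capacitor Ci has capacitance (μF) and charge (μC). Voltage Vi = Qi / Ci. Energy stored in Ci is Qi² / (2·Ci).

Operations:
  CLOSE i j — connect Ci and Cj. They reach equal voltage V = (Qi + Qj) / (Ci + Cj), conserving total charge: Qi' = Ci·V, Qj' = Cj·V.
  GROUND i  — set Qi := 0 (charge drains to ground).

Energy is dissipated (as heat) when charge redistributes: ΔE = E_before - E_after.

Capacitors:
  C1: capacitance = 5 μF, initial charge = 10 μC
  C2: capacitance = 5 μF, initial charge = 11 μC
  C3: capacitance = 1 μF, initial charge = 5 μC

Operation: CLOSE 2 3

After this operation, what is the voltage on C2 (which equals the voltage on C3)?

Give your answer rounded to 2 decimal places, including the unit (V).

Initial: C1(5μF, Q=10μC, V=2.00V), C2(5μF, Q=11μC, V=2.20V), C3(1μF, Q=5μC, V=5.00V)
Op 1: CLOSE 2-3: Q_total=16.00, C_total=6.00, V=2.67; Q2=13.33, Q3=2.67; dissipated=3.267

Answer: 2.67 V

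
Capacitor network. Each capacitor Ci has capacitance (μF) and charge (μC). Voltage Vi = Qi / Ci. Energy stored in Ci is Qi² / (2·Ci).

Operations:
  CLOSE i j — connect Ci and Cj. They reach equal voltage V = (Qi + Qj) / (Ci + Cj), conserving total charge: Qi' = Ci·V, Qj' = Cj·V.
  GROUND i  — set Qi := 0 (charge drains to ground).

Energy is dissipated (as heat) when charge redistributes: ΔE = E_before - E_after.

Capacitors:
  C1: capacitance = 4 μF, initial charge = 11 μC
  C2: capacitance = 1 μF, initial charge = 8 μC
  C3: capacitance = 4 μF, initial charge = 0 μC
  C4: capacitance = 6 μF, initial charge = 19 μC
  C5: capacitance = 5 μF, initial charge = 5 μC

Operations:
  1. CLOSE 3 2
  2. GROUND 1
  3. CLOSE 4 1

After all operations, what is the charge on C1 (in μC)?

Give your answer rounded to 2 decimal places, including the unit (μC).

Initial: C1(4μF, Q=11μC, V=2.75V), C2(1μF, Q=8μC, V=8.00V), C3(4μF, Q=0μC, V=0.00V), C4(6μF, Q=19μC, V=3.17V), C5(5μF, Q=5μC, V=1.00V)
Op 1: CLOSE 3-2: Q_total=8.00, C_total=5.00, V=1.60; Q3=6.40, Q2=1.60; dissipated=25.600
Op 2: GROUND 1: Q1=0; energy lost=15.125
Op 3: CLOSE 4-1: Q_total=19.00, C_total=10.00, V=1.90; Q4=11.40, Q1=7.60; dissipated=12.033
Final charges: Q1=7.60, Q2=1.60, Q3=6.40, Q4=11.40, Q5=5.00

Answer: 7.60 μC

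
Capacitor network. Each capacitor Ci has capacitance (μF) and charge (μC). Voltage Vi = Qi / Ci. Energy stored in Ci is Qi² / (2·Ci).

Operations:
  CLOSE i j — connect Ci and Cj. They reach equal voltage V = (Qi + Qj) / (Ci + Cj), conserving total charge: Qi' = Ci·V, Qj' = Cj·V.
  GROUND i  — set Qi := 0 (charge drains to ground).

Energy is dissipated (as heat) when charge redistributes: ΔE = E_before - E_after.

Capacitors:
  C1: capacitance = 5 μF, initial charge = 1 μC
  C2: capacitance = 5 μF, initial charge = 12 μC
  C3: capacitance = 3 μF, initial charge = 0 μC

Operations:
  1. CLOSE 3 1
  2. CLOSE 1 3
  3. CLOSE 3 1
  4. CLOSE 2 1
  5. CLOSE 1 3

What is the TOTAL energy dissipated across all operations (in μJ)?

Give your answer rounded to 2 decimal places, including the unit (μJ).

Initial: C1(5μF, Q=1μC, V=0.20V), C2(5μF, Q=12μC, V=2.40V), C3(3μF, Q=0μC, V=0.00V)
Op 1: CLOSE 3-1: Q_total=1.00, C_total=8.00, V=0.12; Q3=0.38, Q1=0.62; dissipated=0.037
Op 2: CLOSE 1-3: Q_total=1.00, C_total=8.00, V=0.12; Q1=0.62, Q3=0.38; dissipated=0.000
Op 3: CLOSE 3-1: Q_total=1.00, C_total=8.00, V=0.12; Q3=0.38, Q1=0.62; dissipated=0.000
Op 4: CLOSE 2-1: Q_total=12.62, C_total=10.00, V=1.26; Q2=6.31, Q1=6.31; dissipated=6.470
Op 5: CLOSE 1-3: Q_total=6.69, C_total=8.00, V=0.84; Q1=4.18, Q3=2.51; dissipated=1.213
Total dissipated: 7.720 μJ

Answer: 7.72 μJ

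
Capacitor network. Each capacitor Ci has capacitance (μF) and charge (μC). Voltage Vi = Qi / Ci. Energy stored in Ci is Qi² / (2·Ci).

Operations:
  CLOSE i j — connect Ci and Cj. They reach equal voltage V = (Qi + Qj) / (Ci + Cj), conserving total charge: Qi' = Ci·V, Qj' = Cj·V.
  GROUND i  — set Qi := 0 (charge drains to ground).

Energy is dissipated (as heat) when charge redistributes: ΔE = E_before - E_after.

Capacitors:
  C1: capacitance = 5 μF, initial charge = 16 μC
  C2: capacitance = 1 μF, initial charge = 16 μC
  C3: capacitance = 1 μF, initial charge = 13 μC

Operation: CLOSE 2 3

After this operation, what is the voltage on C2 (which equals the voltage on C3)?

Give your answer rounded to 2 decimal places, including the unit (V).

Initial: C1(5μF, Q=16μC, V=3.20V), C2(1μF, Q=16μC, V=16.00V), C3(1μF, Q=13μC, V=13.00V)
Op 1: CLOSE 2-3: Q_total=29.00, C_total=2.00, V=14.50; Q2=14.50, Q3=14.50; dissipated=2.250

Answer: 14.50 V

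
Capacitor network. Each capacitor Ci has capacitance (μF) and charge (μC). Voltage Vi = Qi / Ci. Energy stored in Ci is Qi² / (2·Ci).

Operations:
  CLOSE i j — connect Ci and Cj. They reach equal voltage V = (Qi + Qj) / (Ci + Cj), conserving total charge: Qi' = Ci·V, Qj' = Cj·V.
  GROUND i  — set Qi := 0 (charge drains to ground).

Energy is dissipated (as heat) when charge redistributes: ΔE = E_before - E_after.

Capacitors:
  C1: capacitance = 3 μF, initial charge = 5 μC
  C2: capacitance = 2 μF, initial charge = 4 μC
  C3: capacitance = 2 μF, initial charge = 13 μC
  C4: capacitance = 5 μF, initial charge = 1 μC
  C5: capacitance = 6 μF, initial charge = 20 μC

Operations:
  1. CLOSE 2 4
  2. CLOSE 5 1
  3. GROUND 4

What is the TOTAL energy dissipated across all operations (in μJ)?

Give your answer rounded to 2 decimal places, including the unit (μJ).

Answer: 6.37 μJ

Derivation:
Initial: C1(3μF, Q=5μC, V=1.67V), C2(2μF, Q=4μC, V=2.00V), C3(2μF, Q=13μC, V=6.50V), C4(5μF, Q=1μC, V=0.20V), C5(6μF, Q=20μC, V=3.33V)
Op 1: CLOSE 2-4: Q_total=5.00, C_total=7.00, V=0.71; Q2=1.43, Q4=3.57; dissipated=2.314
Op 2: CLOSE 5-1: Q_total=25.00, C_total=9.00, V=2.78; Q5=16.67, Q1=8.33; dissipated=2.778
Op 3: GROUND 4: Q4=0; energy lost=1.276
Total dissipated: 6.368 μJ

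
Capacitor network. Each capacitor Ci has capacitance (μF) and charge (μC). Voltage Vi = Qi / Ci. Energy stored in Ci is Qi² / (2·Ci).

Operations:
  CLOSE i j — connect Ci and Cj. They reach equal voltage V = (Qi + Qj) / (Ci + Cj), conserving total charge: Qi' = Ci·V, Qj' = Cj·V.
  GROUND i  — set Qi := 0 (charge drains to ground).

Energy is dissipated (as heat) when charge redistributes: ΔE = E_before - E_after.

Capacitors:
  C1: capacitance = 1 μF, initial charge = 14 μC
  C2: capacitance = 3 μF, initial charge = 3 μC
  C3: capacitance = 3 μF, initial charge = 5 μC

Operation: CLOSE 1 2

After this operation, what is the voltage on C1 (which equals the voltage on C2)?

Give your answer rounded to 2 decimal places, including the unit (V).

Answer: 4.25 V

Derivation:
Initial: C1(1μF, Q=14μC, V=14.00V), C2(3μF, Q=3μC, V=1.00V), C3(3μF, Q=5μC, V=1.67V)
Op 1: CLOSE 1-2: Q_total=17.00, C_total=4.00, V=4.25; Q1=4.25, Q2=12.75; dissipated=63.375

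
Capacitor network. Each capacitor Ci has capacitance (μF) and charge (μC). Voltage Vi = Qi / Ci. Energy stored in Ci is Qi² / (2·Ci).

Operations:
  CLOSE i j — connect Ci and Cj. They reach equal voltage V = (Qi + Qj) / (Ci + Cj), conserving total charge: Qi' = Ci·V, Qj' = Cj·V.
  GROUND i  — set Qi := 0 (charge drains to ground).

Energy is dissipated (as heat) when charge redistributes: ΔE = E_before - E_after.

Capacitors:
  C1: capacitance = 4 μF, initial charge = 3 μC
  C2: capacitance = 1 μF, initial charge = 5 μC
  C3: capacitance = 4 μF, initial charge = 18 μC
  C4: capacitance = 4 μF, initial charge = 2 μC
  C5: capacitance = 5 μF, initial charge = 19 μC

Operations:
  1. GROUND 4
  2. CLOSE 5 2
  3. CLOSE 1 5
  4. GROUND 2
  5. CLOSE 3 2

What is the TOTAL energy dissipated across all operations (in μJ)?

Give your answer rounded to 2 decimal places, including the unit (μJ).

Initial: C1(4μF, Q=3μC, V=0.75V), C2(1μF, Q=5μC, V=5.00V), C3(4μF, Q=18μC, V=4.50V), C4(4μF, Q=2μC, V=0.50V), C5(5μF, Q=19μC, V=3.80V)
Op 1: GROUND 4: Q4=0; energy lost=0.500
Op 2: CLOSE 5-2: Q_total=24.00, C_total=6.00, V=4.00; Q5=20.00, Q2=4.00; dissipated=0.600
Op 3: CLOSE 1-5: Q_total=23.00, C_total=9.00, V=2.56; Q1=10.22, Q5=12.78; dissipated=11.736
Op 4: GROUND 2: Q2=0; energy lost=8.000
Op 5: CLOSE 3-2: Q_total=18.00, C_total=5.00, V=3.60; Q3=14.40, Q2=3.60; dissipated=8.100
Total dissipated: 28.936 μJ

Answer: 28.94 μJ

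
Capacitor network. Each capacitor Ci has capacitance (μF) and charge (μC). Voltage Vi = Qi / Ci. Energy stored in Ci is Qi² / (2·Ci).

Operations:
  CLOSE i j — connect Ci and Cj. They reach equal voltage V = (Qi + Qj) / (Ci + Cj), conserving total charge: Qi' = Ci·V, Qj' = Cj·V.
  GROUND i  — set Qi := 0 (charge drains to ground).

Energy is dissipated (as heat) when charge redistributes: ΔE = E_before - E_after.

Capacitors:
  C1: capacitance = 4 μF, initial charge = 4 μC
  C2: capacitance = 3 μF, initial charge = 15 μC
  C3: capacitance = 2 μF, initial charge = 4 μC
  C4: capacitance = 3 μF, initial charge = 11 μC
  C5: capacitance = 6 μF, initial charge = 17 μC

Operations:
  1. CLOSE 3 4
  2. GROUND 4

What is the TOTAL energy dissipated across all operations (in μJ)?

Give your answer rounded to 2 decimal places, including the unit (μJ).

Initial: C1(4μF, Q=4μC, V=1.00V), C2(3μF, Q=15μC, V=5.00V), C3(2μF, Q=4μC, V=2.00V), C4(3μF, Q=11μC, V=3.67V), C5(6μF, Q=17μC, V=2.83V)
Op 1: CLOSE 3-4: Q_total=15.00, C_total=5.00, V=3.00; Q3=6.00, Q4=9.00; dissipated=1.667
Op 2: GROUND 4: Q4=0; energy lost=13.500
Total dissipated: 15.167 μJ

Answer: 15.17 μJ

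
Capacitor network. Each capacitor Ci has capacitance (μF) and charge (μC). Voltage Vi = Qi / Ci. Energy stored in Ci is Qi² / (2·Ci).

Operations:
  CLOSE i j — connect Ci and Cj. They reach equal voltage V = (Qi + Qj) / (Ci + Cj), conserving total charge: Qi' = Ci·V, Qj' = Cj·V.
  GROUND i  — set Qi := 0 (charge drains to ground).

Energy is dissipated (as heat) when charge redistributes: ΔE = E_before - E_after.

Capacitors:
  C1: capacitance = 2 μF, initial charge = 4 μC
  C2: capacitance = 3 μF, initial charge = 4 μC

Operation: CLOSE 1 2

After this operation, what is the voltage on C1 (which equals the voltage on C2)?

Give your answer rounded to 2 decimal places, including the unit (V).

Initial: C1(2μF, Q=4μC, V=2.00V), C2(3μF, Q=4μC, V=1.33V)
Op 1: CLOSE 1-2: Q_total=8.00, C_total=5.00, V=1.60; Q1=3.20, Q2=4.80; dissipated=0.267

Answer: 1.60 V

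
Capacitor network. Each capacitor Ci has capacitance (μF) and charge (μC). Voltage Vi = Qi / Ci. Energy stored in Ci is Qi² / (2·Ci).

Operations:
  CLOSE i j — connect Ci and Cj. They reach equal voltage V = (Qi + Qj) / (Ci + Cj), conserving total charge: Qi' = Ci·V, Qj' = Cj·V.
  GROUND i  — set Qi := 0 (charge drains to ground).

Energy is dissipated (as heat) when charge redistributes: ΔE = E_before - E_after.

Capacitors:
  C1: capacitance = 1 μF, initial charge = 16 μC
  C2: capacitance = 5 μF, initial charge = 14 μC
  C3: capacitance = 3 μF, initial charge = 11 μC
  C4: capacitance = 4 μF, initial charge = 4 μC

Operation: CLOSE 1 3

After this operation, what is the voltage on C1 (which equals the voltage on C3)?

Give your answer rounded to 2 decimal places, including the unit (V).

Initial: C1(1μF, Q=16μC, V=16.00V), C2(5μF, Q=14μC, V=2.80V), C3(3μF, Q=11μC, V=3.67V), C4(4μF, Q=4μC, V=1.00V)
Op 1: CLOSE 1-3: Q_total=27.00, C_total=4.00, V=6.75; Q1=6.75, Q3=20.25; dissipated=57.042

Answer: 6.75 V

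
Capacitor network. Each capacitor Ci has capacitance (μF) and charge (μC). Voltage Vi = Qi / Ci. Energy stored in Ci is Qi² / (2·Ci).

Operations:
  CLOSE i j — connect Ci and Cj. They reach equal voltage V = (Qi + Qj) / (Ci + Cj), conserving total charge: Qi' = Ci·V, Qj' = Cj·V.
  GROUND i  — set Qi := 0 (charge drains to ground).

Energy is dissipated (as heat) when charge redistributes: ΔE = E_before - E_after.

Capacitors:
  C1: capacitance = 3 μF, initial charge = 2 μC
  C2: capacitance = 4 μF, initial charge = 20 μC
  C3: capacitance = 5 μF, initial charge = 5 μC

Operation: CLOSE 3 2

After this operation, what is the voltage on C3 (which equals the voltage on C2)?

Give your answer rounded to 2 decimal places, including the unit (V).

Initial: C1(3μF, Q=2μC, V=0.67V), C2(4μF, Q=20μC, V=5.00V), C3(5μF, Q=5μC, V=1.00V)
Op 1: CLOSE 3-2: Q_total=25.00, C_total=9.00, V=2.78; Q3=13.89, Q2=11.11; dissipated=17.778

Answer: 2.78 V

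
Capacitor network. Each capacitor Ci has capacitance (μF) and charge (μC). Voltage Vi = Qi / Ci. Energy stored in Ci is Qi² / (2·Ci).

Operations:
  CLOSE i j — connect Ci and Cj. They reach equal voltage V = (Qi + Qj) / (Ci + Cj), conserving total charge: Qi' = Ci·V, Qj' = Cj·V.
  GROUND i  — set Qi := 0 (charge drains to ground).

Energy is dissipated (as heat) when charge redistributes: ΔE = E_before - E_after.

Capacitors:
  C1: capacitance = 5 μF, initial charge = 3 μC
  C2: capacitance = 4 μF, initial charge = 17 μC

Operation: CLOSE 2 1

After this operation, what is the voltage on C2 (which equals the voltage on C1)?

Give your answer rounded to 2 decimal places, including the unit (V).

Initial: C1(5μF, Q=3μC, V=0.60V), C2(4μF, Q=17μC, V=4.25V)
Op 1: CLOSE 2-1: Q_total=20.00, C_total=9.00, V=2.22; Q2=8.89, Q1=11.11; dissipated=14.803

Answer: 2.22 V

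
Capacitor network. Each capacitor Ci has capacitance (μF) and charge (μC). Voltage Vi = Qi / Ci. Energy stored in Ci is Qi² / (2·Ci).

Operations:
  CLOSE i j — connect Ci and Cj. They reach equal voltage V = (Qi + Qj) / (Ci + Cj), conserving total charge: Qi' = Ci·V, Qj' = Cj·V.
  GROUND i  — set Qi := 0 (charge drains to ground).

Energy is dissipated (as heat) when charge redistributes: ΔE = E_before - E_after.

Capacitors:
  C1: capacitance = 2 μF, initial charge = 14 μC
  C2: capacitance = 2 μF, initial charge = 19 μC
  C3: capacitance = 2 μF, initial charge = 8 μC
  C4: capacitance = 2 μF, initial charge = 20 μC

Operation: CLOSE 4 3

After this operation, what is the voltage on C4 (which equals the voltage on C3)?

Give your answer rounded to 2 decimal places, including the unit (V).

Answer: 7.00 V

Derivation:
Initial: C1(2μF, Q=14μC, V=7.00V), C2(2μF, Q=19μC, V=9.50V), C3(2μF, Q=8μC, V=4.00V), C4(2μF, Q=20μC, V=10.00V)
Op 1: CLOSE 4-3: Q_total=28.00, C_total=4.00, V=7.00; Q4=14.00, Q3=14.00; dissipated=18.000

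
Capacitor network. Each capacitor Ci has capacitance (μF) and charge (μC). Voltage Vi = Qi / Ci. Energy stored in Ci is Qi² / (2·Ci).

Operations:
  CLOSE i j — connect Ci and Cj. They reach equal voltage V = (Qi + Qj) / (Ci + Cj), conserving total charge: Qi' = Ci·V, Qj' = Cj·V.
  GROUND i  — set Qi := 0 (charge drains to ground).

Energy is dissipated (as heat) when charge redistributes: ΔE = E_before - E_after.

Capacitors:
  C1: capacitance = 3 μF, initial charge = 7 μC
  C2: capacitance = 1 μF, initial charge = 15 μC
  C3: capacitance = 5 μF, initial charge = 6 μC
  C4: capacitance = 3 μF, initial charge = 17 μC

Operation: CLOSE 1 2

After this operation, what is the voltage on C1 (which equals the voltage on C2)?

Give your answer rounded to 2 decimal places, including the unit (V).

Answer: 5.50 V

Derivation:
Initial: C1(3μF, Q=7μC, V=2.33V), C2(1μF, Q=15μC, V=15.00V), C3(5μF, Q=6μC, V=1.20V), C4(3μF, Q=17μC, V=5.67V)
Op 1: CLOSE 1-2: Q_total=22.00, C_total=4.00, V=5.50; Q1=16.50, Q2=5.50; dissipated=60.167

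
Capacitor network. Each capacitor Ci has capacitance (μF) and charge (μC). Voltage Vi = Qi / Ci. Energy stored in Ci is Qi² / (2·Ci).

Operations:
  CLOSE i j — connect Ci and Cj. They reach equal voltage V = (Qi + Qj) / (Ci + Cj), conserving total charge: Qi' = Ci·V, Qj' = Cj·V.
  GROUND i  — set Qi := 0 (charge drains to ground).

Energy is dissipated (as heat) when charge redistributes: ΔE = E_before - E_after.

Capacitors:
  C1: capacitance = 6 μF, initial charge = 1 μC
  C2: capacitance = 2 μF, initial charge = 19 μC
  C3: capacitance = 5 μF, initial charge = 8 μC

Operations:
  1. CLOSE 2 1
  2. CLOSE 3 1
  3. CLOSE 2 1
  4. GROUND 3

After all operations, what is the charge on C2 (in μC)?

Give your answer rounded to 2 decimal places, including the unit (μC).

Initial: C1(6μF, Q=1μC, V=0.17V), C2(2μF, Q=19μC, V=9.50V), C3(5μF, Q=8μC, V=1.60V)
Op 1: CLOSE 2-1: Q_total=20.00, C_total=8.00, V=2.50; Q2=5.00, Q1=15.00; dissipated=65.333
Op 2: CLOSE 3-1: Q_total=23.00, C_total=11.00, V=2.09; Q3=10.45, Q1=12.55; dissipated=1.105
Op 3: CLOSE 2-1: Q_total=17.55, C_total=8.00, V=2.19; Q2=4.39, Q1=13.16; dissipated=0.126
Op 4: GROUND 3: Q3=0; energy lost=10.930
Final charges: Q1=13.16, Q2=4.39, Q3=0.00

Answer: 4.39 μC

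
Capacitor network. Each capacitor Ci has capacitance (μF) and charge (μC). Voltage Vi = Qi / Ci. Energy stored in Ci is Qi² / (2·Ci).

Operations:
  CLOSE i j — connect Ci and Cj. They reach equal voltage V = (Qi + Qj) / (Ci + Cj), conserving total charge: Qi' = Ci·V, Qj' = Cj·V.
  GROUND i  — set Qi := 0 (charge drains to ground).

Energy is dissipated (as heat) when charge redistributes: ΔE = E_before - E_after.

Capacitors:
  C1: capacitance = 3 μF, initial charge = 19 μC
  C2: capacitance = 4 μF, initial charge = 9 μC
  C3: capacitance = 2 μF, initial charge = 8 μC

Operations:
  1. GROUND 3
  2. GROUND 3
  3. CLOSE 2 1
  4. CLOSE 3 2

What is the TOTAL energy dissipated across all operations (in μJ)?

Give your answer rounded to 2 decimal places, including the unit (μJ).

Initial: C1(3μF, Q=19μC, V=6.33V), C2(4μF, Q=9μC, V=2.25V), C3(2μF, Q=8μC, V=4.00V)
Op 1: GROUND 3: Q3=0; energy lost=16.000
Op 2: GROUND 3: Q3=0; energy lost=0.000
Op 3: CLOSE 2-1: Q_total=28.00, C_total=7.00, V=4.00; Q2=16.00, Q1=12.00; dissipated=14.292
Op 4: CLOSE 3-2: Q_total=16.00, C_total=6.00, V=2.67; Q3=5.33, Q2=10.67; dissipated=10.667
Total dissipated: 40.958 μJ

Answer: 40.96 μJ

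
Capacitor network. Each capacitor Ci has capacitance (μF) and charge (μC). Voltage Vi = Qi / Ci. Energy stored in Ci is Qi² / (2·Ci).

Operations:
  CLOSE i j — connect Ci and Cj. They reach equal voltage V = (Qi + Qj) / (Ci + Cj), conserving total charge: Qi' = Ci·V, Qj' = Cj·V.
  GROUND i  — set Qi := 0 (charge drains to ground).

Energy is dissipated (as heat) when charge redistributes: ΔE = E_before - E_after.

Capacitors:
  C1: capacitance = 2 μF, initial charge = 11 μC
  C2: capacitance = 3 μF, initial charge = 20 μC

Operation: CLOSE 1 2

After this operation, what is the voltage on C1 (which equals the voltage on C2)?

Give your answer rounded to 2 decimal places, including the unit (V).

Initial: C1(2μF, Q=11μC, V=5.50V), C2(3μF, Q=20μC, V=6.67V)
Op 1: CLOSE 1-2: Q_total=31.00, C_total=5.00, V=6.20; Q1=12.40, Q2=18.60; dissipated=0.817

Answer: 6.20 V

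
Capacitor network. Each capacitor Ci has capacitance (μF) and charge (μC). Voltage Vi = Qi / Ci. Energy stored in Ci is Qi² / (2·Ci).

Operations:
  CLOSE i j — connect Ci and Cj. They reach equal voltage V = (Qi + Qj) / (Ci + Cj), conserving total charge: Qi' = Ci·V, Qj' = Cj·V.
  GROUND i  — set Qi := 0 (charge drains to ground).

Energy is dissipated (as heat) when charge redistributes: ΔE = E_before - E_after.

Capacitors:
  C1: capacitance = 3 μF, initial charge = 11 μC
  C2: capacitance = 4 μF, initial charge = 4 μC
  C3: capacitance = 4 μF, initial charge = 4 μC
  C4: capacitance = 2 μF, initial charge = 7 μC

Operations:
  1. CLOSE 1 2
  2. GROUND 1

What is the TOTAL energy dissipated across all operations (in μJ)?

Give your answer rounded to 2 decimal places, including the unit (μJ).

Answer: 12.98 μJ

Derivation:
Initial: C1(3μF, Q=11μC, V=3.67V), C2(4μF, Q=4μC, V=1.00V), C3(4μF, Q=4μC, V=1.00V), C4(2μF, Q=7μC, V=3.50V)
Op 1: CLOSE 1-2: Q_total=15.00, C_total=7.00, V=2.14; Q1=6.43, Q2=8.57; dissipated=6.095
Op 2: GROUND 1: Q1=0; energy lost=6.888
Total dissipated: 12.983 μJ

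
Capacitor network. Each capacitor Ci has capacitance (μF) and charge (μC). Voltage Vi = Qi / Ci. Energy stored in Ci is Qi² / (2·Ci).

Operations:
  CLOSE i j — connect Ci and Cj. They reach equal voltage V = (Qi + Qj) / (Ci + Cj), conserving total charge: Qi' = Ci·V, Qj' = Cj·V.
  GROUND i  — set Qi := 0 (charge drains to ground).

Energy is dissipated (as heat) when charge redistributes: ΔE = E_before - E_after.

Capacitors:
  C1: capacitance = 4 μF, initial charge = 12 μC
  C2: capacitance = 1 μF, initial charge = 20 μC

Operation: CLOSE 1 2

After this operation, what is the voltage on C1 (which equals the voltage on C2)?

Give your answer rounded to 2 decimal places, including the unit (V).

Initial: C1(4μF, Q=12μC, V=3.00V), C2(1μF, Q=20μC, V=20.00V)
Op 1: CLOSE 1-2: Q_total=32.00, C_total=5.00, V=6.40; Q1=25.60, Q2=6.40; dissipated=115.600

Answer: 6.40 V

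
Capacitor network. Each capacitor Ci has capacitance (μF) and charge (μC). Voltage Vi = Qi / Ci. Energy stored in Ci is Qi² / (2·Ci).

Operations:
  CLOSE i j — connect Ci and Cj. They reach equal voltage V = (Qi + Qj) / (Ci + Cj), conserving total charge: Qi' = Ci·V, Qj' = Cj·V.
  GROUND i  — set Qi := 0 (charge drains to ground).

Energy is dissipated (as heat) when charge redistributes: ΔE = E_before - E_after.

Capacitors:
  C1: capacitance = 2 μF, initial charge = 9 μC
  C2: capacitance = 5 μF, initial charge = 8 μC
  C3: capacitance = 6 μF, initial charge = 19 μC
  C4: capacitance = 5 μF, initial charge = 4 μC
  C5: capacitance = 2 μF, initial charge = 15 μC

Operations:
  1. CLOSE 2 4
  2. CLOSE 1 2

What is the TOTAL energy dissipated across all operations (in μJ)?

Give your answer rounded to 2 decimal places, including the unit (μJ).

Initial: C1(2μF, Q=9μC, V=4.50V), C2(5μF, Q=8μC, V=1.60V), C3(6μF, Q=19μC, V=3.17V), C4(5μF, Q=4μC, V=0.80V), C5(2μF, Q=15μC, V=7.50V)
Op 1: CLOSE 2-4: Q_total=12.00, C_total=10.00, V=1.20; Q2=6.00, Q4=6.00; dissipated=0.800
Op 2: CLOSE 1-2: Q_total=15.00, C_total=7.00, V=2.14; Q1=4.29, Q2=10.71; dissipated=7.779
Total dissipated: 8.579 μJ

Answer: 8.58 μJ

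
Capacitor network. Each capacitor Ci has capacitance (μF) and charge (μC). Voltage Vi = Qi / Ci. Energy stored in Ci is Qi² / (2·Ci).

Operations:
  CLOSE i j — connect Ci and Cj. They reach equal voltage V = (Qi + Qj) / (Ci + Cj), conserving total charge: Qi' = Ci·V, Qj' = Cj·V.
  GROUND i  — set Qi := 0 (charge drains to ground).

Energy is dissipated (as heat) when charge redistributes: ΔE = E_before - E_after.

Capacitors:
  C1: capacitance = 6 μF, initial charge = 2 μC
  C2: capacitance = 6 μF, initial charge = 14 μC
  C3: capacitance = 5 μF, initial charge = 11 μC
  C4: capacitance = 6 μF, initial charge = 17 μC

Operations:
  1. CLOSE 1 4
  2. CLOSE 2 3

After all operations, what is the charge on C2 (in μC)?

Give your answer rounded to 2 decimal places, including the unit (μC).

Initial: C1(6μF, Q=2μC, V=0.33V), C2(6μF, Q=14μC, V=2.33V), C3(5μF, Q=11μC, V=2.20V), C4(6μF, Q=17μC, V=2.83V)
Op 1: CLOSE 1-4: Q_total=19.00, C_total=12.00, V=1.58; Q1=9.50, Q4=9.50; dissipated=9.375
Op 2: CLOSE 2-3: Q_total=25.00, C_total=11.00, V=2.27; Q2=13.64, Q3=11.36; dissipated=0.024
Final charges: Q1=9.50, Q2=13.64, Q3=11.36, Q4=9.50

Answer: 13.64 μC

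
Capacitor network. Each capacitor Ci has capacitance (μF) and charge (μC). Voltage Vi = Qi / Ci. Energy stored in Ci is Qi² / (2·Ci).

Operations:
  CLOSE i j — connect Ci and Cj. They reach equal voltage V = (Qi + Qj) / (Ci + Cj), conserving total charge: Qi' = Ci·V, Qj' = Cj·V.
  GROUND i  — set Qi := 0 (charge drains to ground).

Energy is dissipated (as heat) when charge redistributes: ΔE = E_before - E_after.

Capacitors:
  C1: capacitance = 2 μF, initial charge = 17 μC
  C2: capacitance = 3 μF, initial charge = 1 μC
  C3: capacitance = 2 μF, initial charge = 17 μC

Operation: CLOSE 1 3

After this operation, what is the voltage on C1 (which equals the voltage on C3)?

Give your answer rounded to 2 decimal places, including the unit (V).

Initial: C1(2μF, Q=17μC, V=8.50V), C2(3μF, Q=1μC, V=0.33V), C3(2μF, Q=17μC, V=8.50V)
Op 1: CLOSE 1-3: Q_total=34.00, C_total=4.00, V=8.50; Q1=17.00, Q3=17.00; dissipated=0.000

Answer: 8.50 V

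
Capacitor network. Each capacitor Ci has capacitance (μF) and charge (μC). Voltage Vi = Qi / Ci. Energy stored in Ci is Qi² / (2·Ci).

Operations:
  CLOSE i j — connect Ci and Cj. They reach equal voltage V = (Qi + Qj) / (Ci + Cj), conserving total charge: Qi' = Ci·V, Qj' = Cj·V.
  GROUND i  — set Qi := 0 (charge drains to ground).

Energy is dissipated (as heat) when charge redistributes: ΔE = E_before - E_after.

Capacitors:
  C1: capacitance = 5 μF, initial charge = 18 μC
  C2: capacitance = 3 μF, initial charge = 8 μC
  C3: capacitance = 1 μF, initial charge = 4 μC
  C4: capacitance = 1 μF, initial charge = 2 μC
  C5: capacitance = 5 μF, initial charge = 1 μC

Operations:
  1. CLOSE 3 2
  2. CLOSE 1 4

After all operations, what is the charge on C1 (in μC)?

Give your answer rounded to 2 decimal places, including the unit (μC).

Answer: 16.67 μC

Derivation:
Initial: C1(5μF, Q=18μC, V=3.60V), C2(3μF, Q=8μC, V=2.67V), C3(1μF, Q=4μC, V=4.00V), C4(1μF, Q=2μC, V=2.00V), C5(5μF, Q=1μC, V=0.20V)
Op 1: CLOSE 3-2: Q_total=12.00, C_total=4.00, V=3.00; Q3=3.00, Q2=9.00; dissipated=0.667
Op 2: CLOSE 1-4: Q_total=20.00, C_total=6.00, V=3.33; Q1=16.67, Q4=3.33; dissipated=1.067
Final charges: Q1=16.67, Q2=9.00, Q3=3.00, Q4=3.33, Q5=1.00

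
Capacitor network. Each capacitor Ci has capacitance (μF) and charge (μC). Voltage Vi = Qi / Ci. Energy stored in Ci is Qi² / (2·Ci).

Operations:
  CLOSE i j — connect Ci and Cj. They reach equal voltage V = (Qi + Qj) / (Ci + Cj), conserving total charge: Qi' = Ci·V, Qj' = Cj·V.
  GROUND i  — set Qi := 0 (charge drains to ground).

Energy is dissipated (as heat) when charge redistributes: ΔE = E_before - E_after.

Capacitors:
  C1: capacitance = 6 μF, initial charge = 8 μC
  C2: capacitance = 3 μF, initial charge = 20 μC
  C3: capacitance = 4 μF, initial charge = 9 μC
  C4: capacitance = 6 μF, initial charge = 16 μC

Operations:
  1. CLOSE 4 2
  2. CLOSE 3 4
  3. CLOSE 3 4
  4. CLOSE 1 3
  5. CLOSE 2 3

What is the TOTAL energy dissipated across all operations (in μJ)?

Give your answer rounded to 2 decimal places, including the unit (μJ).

Initial: C1(6μF, Q=8μC, V=1.33V), C2(3μF, Q=20μC, V=6.67V), C3(4μF, Q=9μC, V=2.25V), C4(6μF, Q=16μC, V=2.67V)
Op 1: CLOSE 4-2: Q_total=36.00, C_total=9.00, V=4.00; Q4=24.00, Q2=12.00; dissipated=16.000
Op 2: CLOSE 3-4: Q_total=33.00, C_total=10.00, V=3.30; Q3=13.20, Q4=19.80; dissipated=3.675
Op 3: CLOSE 3-4: Q_total=33.00, C_total=10.00, V=3.30; Q3=13.20, Q4=19.80; dissipated=0.000
Op 4: CLOSE 1-3: Q_total=21.20, C_total=10.00, V=2.12; Q1=12.72, Q3=8.48; dissipated=4.641
Op 5: CLOSE 2-3: Q_total=20.48, C_total=7.00, V=2.93; Q2=8.78, Q3=11.70; dissipated=3.029
Total dissipated: 27.346 μJ

Answer: 27.35 μJ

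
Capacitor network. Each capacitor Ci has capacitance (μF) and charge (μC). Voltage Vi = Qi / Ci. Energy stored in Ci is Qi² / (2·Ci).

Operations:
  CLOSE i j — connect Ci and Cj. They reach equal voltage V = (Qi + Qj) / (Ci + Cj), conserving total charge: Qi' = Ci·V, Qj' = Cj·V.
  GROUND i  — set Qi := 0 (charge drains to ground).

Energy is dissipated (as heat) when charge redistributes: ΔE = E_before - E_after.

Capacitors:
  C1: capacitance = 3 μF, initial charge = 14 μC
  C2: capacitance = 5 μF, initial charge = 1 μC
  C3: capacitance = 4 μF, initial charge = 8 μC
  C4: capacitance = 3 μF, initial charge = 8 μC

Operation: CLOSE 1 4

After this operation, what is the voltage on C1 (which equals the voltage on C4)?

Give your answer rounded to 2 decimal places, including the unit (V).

Answer: 3.67 V

Derivation:
Initial: C1(3μF, Q=14μC, V=4.67V), C2(5μF, Q=1μC, V=0.20V), C3(4μF, Q=8μC, V=2.00V), C4(3μF, Q=8μC, V=2.67V)
Op 1: CLOSE 1-4: Q_total=22.00, C_total=6.00, V=3.67; Q1=11.00, Q4=11.00; dissipated=3.000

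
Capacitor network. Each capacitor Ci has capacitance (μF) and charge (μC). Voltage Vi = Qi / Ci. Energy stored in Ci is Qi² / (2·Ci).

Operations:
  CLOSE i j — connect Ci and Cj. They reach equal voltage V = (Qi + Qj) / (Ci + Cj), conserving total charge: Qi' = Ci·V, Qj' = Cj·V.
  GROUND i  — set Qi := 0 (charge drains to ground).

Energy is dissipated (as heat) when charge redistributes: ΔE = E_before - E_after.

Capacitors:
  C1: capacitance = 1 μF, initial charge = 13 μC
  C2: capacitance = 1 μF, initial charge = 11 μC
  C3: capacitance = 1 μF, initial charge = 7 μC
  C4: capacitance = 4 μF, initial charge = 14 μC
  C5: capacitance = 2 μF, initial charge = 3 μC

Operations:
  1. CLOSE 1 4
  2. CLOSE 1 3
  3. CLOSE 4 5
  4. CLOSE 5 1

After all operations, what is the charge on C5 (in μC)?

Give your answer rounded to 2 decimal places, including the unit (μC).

Answer: 9.60 μC

Derivation:
Initial: C1(1μF, Q=13μC, V=13.00V), C2(1μF, Q=11μC, V=11.00V), C3(1μF, Q=7μC, V=7.00V), C4(4μF, Q=14μC, V=3.50V), C5(2μF, Q=3μC, V=1.50V)
Op 1: CLOSE 1-4: Q_total=27.00, C_total=5.00, V=5.40; Q1=5.40, Q4=21.60; dissipated=36.100
Op 2: CLOSE 1-3: Q_total=12.40, C_total=2.00, V=6.20; Q1=6.20, Q3=6.20; dissipated=0.640
Op 3: CLOSE 4-5: Q_total=24.60, C_total=6.00, V=4.10; Q4=16.40, Q5=8.20; dissipated=10.140
Op 4: CLOSE 5-1: Q_total=14.40, C_total=3.00, V=4.80; Q5=9.60, Q1=4.80; dissipated=1.470
Final charges: Q1=4.80, Q2=11.00, Q3=6.20, Q4=16.40, Q5=9.60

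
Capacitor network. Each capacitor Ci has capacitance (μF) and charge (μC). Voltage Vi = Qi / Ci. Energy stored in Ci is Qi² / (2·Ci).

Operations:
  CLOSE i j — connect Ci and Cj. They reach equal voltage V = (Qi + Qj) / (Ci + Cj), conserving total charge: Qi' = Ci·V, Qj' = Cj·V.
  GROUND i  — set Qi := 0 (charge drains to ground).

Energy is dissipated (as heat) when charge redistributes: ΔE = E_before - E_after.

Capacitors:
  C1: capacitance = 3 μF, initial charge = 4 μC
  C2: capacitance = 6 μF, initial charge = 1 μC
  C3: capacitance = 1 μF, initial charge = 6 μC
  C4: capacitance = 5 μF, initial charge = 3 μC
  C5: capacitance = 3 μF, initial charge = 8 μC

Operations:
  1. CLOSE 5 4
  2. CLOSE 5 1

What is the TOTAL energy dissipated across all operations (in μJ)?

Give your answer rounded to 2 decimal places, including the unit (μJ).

Answer: 4.01 μJ

Derivation:
Initial: C1(3μF, Q=4μC, V=1.33V), C2(6μF, Q=1μC, V=0.17V), C3(1μF, Q=6μC, V=6.00V), C4(5μF, Q=3μC, V=0.60V), C5(3μF, Q=8μC, V=2.67V)
Op 1: CLOSE 5-4: Q_total=11.00, C_total=8.00, V=1.38; Q5=4.12, Q4=6.88; dissipated=4.004
Op 2: CLOSE 5-1: Q_total=8.12, C_total=6.00, V=1.35; Q5=4.06, Q1=4.06; dissipated=0.001
Total dissipated: 4.005 μJ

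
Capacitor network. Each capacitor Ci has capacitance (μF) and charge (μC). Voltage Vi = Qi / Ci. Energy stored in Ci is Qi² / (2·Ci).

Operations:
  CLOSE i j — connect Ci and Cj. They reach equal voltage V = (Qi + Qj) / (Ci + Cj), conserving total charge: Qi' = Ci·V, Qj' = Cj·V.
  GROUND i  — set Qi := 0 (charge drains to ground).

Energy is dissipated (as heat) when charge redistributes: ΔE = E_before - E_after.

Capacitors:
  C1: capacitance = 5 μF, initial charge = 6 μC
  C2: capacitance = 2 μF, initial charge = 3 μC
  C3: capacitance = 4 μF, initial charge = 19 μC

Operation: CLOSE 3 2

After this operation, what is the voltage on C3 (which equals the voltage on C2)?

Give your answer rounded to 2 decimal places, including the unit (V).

Answer: 3.67 V

Derivation:
Initial: C1(5μF, Q=6μC, V=1.20V), C2(2μF, Q=3μC, V=1.50V), C3(4μF, Q=19μC, V=4.75V)
Op 1: CLOSE 3-2: Q_total=22.00, C_total=6.00, V=3.67; Q3=14.67, Q2=7.33; dissipated=7.042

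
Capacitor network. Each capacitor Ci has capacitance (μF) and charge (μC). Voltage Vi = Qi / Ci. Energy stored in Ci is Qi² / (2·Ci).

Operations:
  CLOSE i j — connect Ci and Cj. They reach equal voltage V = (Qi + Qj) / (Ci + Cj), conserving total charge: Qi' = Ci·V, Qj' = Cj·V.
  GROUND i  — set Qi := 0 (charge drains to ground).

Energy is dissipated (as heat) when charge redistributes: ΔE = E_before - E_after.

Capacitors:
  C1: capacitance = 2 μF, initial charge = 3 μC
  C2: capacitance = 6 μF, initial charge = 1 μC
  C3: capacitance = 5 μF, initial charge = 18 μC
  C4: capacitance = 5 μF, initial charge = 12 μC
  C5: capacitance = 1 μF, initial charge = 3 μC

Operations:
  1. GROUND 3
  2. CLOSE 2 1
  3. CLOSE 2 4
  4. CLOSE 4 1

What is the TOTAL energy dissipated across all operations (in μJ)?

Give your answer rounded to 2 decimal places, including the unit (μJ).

Initial: C1(2μF, Q=3μC, V=1.50V), C2(6μF, Q=1μC, V=0.17V), C3(5μF, Q=18μC, V=3.60V), C4(5μF, Q=12μC, V=2.40V), C5(1μF, Q=3μC, V=3.00V)
Op 1: GROUND 3: Q3=0; energy lost=32.400
Op 2: CLOSE 2-1: Q_total=4.00, C_total=8.00, V=0.50; Q2=3.00, Q1=1.00; dissipated=1.333
Op 3: CLOSE 2-4: Q_total=15.00, C_total=11.00, V=1.36; Q2=8.18, Q4=6.82; dissipated=4.923
Op 4: CLOSE 4-1: Q_total=7.82, C_total=7.00, V=1.12; Q4=5.58, Q1=2.23; dissipated=0.533
Total dissipated: 39.189 μJ

Answer: 39.19 μJ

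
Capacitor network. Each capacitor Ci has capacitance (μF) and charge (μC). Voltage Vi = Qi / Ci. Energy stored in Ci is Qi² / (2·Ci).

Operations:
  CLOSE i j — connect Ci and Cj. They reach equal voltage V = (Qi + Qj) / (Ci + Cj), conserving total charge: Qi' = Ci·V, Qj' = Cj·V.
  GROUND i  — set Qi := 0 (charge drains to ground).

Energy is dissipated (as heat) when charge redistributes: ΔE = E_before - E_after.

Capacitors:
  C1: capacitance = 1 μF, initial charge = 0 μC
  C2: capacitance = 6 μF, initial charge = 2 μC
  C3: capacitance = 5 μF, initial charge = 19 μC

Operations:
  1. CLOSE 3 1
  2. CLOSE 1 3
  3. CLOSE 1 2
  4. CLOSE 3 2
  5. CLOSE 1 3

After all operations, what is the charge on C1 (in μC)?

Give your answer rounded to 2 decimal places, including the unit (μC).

Answer: 1.66 μC

Derivation:
Initial: C1(1μF, Q=0μC, V=0.00V), C2(6μF, Q=2μC, V=0.33V), C3(5μF, Q=19μC, V=3.80V)
Op 1: CLOSE 3-1: Q_total=19.00, C_total=6.00, V=3.17; Q3=15.83, Q1=3.17; dissipated=6.017
Op 2: CLOSE 1-3: Q_total=19.00, C_total=6.00, V=3.17; Q1=3.17, Q3=15.83; dissipated=0.000
Op 3: CLOSE 1-2: Q_total=5.17, C_total=7.00, V=0.74; Q1=0.74, Q2=4.43; dissipated=3.440
Op 4: CLOSE 3-2: Q_total=20.26, C_total=11.00, V=1.84; Q3=9.21, Q2=11.05; dissipated=8.043
Op 5: CLOSE 1-3: Q_total=9.95, C_total=6.00, V=1.66; Q1=1.66, Q3=8.29; dissipated=0.508
Final charges: Q1=1.66, Q2=11.05, Q3=8.29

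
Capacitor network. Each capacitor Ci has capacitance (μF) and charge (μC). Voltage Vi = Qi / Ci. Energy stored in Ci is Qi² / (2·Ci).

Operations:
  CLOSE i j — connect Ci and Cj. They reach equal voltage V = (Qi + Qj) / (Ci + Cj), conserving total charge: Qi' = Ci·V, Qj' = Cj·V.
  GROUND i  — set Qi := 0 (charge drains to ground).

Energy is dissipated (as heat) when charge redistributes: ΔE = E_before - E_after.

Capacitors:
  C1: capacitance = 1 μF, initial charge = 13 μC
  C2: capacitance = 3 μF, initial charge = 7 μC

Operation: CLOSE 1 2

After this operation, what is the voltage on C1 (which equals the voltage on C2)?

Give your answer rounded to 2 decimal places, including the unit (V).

Initial: C1(1μF, Q=13μC, V=13.00V), C2(3μF, Q=7μC, V=2.33V)
Op 1: CLOSE 1-2: Q_total=20.00, C_total=4.00, V=5.00; Q1=5.00, Q2=15.00; dissipated=42.667

Answer: 5.00 V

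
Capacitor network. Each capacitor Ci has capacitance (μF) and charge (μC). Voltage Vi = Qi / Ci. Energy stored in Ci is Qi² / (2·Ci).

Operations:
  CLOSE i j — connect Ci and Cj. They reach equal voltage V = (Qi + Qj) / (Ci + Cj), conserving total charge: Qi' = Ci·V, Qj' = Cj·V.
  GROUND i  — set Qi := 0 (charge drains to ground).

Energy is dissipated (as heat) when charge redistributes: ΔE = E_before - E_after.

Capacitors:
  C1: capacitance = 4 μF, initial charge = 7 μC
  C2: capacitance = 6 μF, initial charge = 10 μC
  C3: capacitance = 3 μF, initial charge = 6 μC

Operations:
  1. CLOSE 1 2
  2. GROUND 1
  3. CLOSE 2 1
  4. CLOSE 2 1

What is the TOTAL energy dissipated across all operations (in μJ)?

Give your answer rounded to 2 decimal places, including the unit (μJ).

Answer: 9.26 μJ

Derivation:
Initial: C1(4μF, Q=7μC, V=1.75V), C2(6μF, Q=10μC, V=1.67V), C3(3μF, Q=6μC, V=2.00V)
Op 1: CLOSE 1-2: Q_total=17.00, C_total=10.00, V=1.70; Q1=6.80, Q2=10.20; dissipated=0.008
Op 2: GROUND 1: Q1=0; energy lost=5.780
Op 3: CLOSE 2-1: Q_total=10.20, C_total=10.00, V=1.02; Q2=6.12, Q1=4.08; dissipated=3.468
Op 4: CLOSE 2-1: Q_total=10.20, C_total=10.00, V=1.02; Q2=6.12, Q1=4.08; dissipated=0.000
Total dissipated: 9.256 μJ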